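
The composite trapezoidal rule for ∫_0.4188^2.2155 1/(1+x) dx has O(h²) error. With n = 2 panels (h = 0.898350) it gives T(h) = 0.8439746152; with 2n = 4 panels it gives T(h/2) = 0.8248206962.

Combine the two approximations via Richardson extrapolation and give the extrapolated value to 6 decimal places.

r = 2: numerator weight 4, denominator 3.
Weighted: 3.2992827848 − 0.8439746152 = 2.4553081696
Extrapolated: 2.4553081696 / 3 = 0.8184360565
Shift from A(h/2): −0.0063846397.

0.818436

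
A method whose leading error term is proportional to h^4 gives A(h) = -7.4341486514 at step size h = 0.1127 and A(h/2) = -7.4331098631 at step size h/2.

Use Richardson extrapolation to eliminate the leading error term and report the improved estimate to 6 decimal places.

r = 4: numerator weight 16, denominator 15.
16 × (-7.4331098631) − (-7.4341486514) = -111.4956091582
R = (-111.4956091582)/15 = -7.4330406105

-7.433041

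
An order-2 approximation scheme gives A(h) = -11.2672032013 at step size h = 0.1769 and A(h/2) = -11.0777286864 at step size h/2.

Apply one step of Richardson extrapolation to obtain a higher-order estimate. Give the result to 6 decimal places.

-11.014571

With r = 2 the leading error scales as h^2, so the weight is 2^2 = 4.
Weighted: (-44.3109147456) − (-11.2672032013) = -33.0437115443
(4×(-11.0777286864) − (-11.2672032013))/(4 − 1) = -11.0145705148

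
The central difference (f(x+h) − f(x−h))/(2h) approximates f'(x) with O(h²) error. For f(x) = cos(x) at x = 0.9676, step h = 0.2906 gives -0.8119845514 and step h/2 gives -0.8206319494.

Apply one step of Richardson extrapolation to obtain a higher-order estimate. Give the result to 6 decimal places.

Order 2 gives 2^r = 4 and 2^r − 1 = 3.
4·(-0.8206319494) − (-0.8119845514) = -2.4705432462
(-2.4705432462) ÷ 3 = -0.8235144154
Shift from A(h/2): −0.0028824660.

-0.823514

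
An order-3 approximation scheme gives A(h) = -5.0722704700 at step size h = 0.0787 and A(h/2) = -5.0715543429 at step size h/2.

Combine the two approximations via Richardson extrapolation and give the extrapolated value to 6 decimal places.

-5.071452

Order 3 gives 2^r = 8 and 2^r − 1 = 7.
2^3·A(h/2) = -40.5724347432; minus A(h) gives -35.5001642732.
Extrapolated: (-35.5001642732) / 7 = -5.0714520390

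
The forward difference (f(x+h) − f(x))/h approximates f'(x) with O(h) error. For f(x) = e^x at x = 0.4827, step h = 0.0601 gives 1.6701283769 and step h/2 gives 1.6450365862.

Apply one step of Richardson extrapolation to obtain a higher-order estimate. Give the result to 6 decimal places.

1.619945

The method has order 1: 2^1 = 2.
A(h/2) − A(h) = 1.6450365862 − 1.6701283769 = -0.0250917907
Divide by 2^1 − 1 = 1: (-0.0250917907)/1 = -0.0250917907
R = A(h/2) + (A(h/2) − A(h))/1 = 1.6450365862 − 0.0250917907 = 1.6199447955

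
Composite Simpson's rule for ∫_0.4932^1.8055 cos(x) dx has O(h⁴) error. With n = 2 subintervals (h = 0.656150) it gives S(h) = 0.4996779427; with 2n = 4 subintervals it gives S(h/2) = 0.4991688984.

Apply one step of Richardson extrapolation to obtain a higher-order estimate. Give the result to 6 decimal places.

0.499135

Leading term ∝ h^4; use weight 16 = 2^4.
16 × 0.4991688984 = 7.9867023744; 7.9867023744 − 0.4996779427 = 7.4870244317
Extrapolated: 7.4870244317 / 15 = 0.4991349621
Gap between inputs: 5.090e-04; correction applied: −0.0000339363.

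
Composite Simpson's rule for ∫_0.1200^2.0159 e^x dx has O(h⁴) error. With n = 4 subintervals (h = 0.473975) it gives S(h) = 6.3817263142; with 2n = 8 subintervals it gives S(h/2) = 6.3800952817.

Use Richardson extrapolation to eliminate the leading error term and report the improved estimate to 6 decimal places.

6.379987

Order 4 gives 2^r = 16 and 2^r − 1 = 15.
16*6.3800952817 − 6.3817263142 = 95.6997981930
Divide by 2^4 − 1 = 15.
Result: 6.3799865462
Correction |R − A(h/2)| = 1.087e-04; gap |A(h/2) − A(h)| = 1.631e-03.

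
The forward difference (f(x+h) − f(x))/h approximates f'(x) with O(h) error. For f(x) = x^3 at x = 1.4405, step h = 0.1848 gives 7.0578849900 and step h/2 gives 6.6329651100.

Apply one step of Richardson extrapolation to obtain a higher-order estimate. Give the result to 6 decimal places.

6.208045

r = 1, so 2^r = 2.
Numerator 2·A(h/2) − A(h) = 2·6.6329651100 − 7.0578849900 = 6.2080452300
(2·6.6329651100 − 7.0578849900)/(2 − 1) = 6.2080452300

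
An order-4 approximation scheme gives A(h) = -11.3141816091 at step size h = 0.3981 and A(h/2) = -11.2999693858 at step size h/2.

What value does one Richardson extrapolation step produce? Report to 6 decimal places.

-11.299022

With r = 4 the leading error scales as h^4, so the weight is 2^4 = 16.
16*(-11.2999693858) = -180.7995101728; (-180.7995101728) − (-11.3141816091) = -169.4853285637
Extrapolated: (-169.4853285637) / 15 = -11.2990219042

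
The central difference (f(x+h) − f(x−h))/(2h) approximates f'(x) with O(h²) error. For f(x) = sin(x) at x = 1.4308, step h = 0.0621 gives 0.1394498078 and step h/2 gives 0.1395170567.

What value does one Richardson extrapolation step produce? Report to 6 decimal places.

With r = 2 the leading error scales as h^2, so the weight is 2^2 = 4.
Difference of the inputs: 0.1395170567 − 0.1394498078 = 0.0000672489
Divide by 2^2 − 1 = 3: 0.0000672489/3 = 0.0000224163
R = A(h/2) + (A(h/2) − A(h))/3 = 0.1395170567 + 0.0000224163 = 0.1395394730
Shift from A(h/2): +0.0000224163.

0.139539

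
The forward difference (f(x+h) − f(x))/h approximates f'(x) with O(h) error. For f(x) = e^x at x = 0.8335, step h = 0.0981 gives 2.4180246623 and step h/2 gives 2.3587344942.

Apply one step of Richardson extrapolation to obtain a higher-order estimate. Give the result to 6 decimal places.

Error is O(h^1); halving h shrinks it by 2^1 = 2.
2×2.3587344942 − 2.4180246623 = 2.2994443261
(2×2.3587344942 − 2.4180246623)/(2 − 1) = 2.2994443261

2.299444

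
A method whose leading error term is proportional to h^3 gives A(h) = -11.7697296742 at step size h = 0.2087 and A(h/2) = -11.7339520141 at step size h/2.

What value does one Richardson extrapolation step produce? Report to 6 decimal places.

The method has order 3: 2^3 = 8.
Weighted: (-93.8716161128) − (-11.7697296742) = -82.1018864386
(8·(-11.7339520141) − (-11.7697296742))/(8 − 1) = -11.7288409198

-11.728841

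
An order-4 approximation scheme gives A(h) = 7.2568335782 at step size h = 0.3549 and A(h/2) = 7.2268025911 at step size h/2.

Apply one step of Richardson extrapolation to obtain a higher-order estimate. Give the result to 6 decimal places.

The method has order 4: 2^4 = 16.
Difference of the inputs: 7.2268025911 − 7.2568335782 = -0.0300309871
Divide by 2^4 − 1 = 15: (-0.0300309871)/15 = -0.0020020658
R = A(h/2) + (A(h/2) − A(h))/15 = 7.2268025911 − 0.0020020658 = 7.2248005253
Gap between inputs: 3.003e-02; correction applied: −0.0020020658.

7.224801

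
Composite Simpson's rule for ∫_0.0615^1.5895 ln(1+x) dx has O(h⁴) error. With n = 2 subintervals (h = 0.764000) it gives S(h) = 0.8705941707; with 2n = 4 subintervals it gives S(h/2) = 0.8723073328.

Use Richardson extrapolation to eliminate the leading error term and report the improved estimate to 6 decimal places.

0.872422

r = 4: numerator weight 16, denominator 15.
16×0.8723073328 − 0.8705941707 = 13.0863231541
Divide by 2^4 − 1 = 15.
13.0863231541 ÷ 15 = 0.8724215436
Shift from A(h/2): +0.0001142108.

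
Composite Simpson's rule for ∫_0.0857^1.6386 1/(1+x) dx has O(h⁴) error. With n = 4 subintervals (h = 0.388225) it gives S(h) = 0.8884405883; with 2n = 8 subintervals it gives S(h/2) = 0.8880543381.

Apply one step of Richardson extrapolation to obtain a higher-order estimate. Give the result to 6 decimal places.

With r = 4 the leading error scales as h^4, so the weight is 2^4 = 16.
Difference of the inputs: 0.8880543381 − 0.8884405883 = -0.0003862502
Correction (A(h/2) − A(h))/(16 − 1) = (-0.0003862502)/15 = -0.0000257500
R = 0.8880543381 − 0.0000257500 = 0.8880285881

0.888029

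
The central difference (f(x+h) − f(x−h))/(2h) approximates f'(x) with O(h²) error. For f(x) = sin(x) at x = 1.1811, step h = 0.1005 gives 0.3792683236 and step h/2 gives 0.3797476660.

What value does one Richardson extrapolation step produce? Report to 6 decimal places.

The method has order 2: 2^2 = 4.
4 × 0.3797476660 = 1.5189906640; 1.5189906640 − 0.3792683236 = 1.1397223404
(4 × 0.3797476660 − 0.3792683236)/(4 − 1) = 0.3799074468

0.379907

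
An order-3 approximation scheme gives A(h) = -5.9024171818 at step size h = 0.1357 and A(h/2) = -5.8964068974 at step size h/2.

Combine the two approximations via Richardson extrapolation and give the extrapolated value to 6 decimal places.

Order 3 gives 2^r = 8 and 2^r − 1 = 7.
Weighted: (-47.1712551792) − (-5.9024171818) = -41.2688379974
Denominator 8 − 1 = 7.
Extrapolated: (-41.2688379974) / 7 = -5.8955482853
Shift from A(h/2): +0.0008586121.

-5.895548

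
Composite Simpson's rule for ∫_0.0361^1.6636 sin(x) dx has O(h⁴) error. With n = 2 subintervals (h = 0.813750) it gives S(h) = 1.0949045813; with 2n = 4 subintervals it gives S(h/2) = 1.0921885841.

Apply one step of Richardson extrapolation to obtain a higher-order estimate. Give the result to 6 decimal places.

r = 4: numerator weight 16, denominator 15.
Top: 16(1.0921885841) − (1.0949045813) = 16.3801127643
Denominator 16 − 1 = 15.
So the Richardson estimate is 1.0920075176.

1.092008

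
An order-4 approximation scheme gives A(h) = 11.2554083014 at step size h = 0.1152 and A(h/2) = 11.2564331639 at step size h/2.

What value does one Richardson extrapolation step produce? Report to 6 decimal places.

11.256501

The method has order 4: 2^4 = 16.
16×11.2564331639 − 11.2554083014 = 168.8475223210
Divide by 2^4 − 1 = 15.
(16×11.2564331639 − 11.2554083014)/(16 − 1) = 11.2565014881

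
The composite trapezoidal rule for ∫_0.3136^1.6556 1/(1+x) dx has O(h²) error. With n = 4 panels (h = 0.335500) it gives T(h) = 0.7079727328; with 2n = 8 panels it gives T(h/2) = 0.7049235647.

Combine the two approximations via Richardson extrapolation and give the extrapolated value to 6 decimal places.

0.703907

r = 2: numerator weight 4, denominator 3.
4×0.7049235647 = 2.8196942588; 2.8196942588 − 0.7079727328 = 2.1117215260
Denominator 4 − 1 = 3.
2.1117215260 ÷ 3 = 0.7039071753
Gap between inputs: 3.049e-03; correction applied: −0.0010163894.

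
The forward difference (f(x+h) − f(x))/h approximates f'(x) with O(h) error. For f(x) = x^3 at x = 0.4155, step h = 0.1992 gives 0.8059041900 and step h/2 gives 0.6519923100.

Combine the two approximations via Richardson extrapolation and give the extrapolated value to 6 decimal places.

0.498080

Order 1 gives 2^r = 2 and 2^r − 1 = 1.
Difference of the inputs: 0.6519923100 − 0.8059041900 = -0.1539118800
Correction (A(h/2) − A(h))/(2 − 1) = (-0.1539118800)/1 = -0.1539118800
R = 0.6519923100 − 0.1539118800 = 0.4980804300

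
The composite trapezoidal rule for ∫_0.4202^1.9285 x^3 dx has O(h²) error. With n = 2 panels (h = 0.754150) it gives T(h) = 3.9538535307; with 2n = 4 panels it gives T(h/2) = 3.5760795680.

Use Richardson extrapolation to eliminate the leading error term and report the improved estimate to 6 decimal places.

3.450155

r = 2: numerator weight 4, denominator 3.
4 × 3.5760795680 − 3.9538535307 = 10.3504647413
Divide by 2^2 − 1 = 3.
R = 10.3504647413/3 = 3.4501549138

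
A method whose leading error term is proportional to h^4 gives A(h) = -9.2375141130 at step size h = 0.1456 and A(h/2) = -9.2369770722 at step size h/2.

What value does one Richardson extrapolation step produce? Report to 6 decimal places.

-9.236941

Method order is 4; weight 2^4 = 16.
16*(-9.2369770722) − (-9.2375141130) = -138.5541190422
Divide by 2^4 − 1 = 15.
Extrapolated: (-138.5541190422) / 15 = -9.2369412695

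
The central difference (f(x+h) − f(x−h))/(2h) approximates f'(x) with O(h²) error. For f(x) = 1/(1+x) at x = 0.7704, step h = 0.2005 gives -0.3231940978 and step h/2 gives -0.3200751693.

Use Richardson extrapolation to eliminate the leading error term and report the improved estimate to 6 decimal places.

Order 2 gives 2^r = 4 and 2^r − 1 = 3.
Weighted: (-1.2803006772) − (-0.3231940978) = -0.9571065794
R = (-0.9571065794)/3 = -0.3190355265

-0.319036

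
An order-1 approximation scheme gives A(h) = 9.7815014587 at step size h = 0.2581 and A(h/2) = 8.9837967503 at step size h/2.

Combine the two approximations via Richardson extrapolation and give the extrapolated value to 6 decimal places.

8.186092

Method order is 1; weight 2^1 = 2.
Difference of the inputs: 8.9837967503 − 9.7815014587 = -0.7977047084
Correction (A(h/2) − A(h))/(2 − 1) = (-0.7977047084)/1 = -0.7977047084
R = 8.9837967503 − 0.7977047084 = 8.1860920419
Correction |R − A(h/2)| = 7.977e-01; gap |A(h/2) − A(h)| = 7.977e-01.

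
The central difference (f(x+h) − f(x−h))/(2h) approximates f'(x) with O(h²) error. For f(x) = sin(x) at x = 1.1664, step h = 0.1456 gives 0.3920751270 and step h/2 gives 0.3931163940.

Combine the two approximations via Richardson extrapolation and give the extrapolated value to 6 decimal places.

0.393463

Error is O(h^2); halving h shrinks it by 2^2 = 4.
2^2*A(h/2) = 1.5724655760; minus A(h) gives 1.1803904490.
Divide by 2^2 − 1 = 3.
Result: 0.3934634830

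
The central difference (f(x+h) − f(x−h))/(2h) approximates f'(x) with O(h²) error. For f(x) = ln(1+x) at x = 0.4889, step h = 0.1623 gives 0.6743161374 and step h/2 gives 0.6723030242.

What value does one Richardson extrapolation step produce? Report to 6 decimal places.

0.671632

Order 2 gives 2^r = 4 and 2^r − 1 = 3.
Top: 4(0.6723030242) − (0.6743161374) = 2.0148959594
2.0148959594 ÷ 3 = 0.6716319865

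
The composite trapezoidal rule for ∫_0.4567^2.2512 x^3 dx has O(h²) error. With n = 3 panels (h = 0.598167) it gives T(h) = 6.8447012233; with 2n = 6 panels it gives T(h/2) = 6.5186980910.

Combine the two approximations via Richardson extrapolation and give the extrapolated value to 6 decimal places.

6.410030

With r = 2 the leading error scales as h^2, so the weight is 2^2 = 4.
Top: 4(6.5186980910) − (6.8447012233) = 19.2300911407
19.2300911407 ÷ 3 = 6.4100303802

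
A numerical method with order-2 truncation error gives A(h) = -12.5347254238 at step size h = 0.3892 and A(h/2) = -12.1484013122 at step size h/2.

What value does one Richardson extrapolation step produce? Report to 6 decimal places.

-12.019627

Leading term ∝ h^2; use weight 4 = 2^2.
A(h/2) − A(h) = -12.1484013122 − (-12.5347254238) = 0.3863241116
Correction (A(h/2) − A(h))/(4 − 1) = 0.3863241116/3 = 0.1287747039
R = -12.1484013122 + 0.1287747039 = -12.0196266083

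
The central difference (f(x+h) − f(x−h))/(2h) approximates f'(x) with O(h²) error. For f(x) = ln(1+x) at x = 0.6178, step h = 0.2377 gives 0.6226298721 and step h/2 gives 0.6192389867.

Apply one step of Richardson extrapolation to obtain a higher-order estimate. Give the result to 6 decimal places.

0.618109

Order 2 gives 2^r = 4 and 2^r − 1 = 3.
Difference of the inputs: 0.6192389867 − 0.6226298721 = -0.0033908854
Divide by 2^2 − 1 = 3: (-0.0033908854)/3 = -0.0011302951
R = A(h/2) + (A(h/2) − A(h))/3 = 0.6192389867 − 0.0011302951 = 0.6181086916
Shift from A(h/2): −0.0011302951.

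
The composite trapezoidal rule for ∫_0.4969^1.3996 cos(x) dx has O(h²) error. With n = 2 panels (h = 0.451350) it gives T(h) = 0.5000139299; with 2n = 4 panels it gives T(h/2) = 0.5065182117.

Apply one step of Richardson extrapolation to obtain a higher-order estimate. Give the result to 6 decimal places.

0.508686

The method has order 2: 2^2 = 4.
2^2×A(h/2) = 2.0260728468; minus A(h) gives 1.5260589169.
R = 1.5260589169/3 = 0.5086863056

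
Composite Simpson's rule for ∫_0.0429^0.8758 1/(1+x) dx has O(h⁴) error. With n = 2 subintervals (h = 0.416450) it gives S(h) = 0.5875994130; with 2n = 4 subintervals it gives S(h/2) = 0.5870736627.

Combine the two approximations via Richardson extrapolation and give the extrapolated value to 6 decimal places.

0.587039

Error is O(h^4); halving h shrinks it by 2^4 = 16.
2^4·A(h/2) = 9.3931786032; minus A(h) gives 8.8055791902.
Divide by 2^4 − 1 = 15.
So the Richardson estimate is 0.5870386127.
Correction |R − A(h/2)| = 3.505e-05; gap |A(h/2) − A(h)| = 5.258e-04.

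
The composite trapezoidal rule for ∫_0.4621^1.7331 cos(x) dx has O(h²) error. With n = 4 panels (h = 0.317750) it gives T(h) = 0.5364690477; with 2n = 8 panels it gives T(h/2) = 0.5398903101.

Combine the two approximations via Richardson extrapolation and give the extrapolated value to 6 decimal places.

With r = 2 the leading error scales as h^2, so the weight is 2^2 = 4.
4·0.5398903101 = 2.1595612404; subtract 0.5364690477 → 1.6230921927
R = 1.6230921927/3 = 0.5410307309

0.541031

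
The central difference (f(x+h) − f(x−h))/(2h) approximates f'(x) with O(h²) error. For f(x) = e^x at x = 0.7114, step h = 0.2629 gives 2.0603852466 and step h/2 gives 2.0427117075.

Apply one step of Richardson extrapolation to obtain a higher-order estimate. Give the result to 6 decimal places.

2.036821

Method order is 2; weight 2^2 = 4.
2^2·A(h/2) = 8.1708468300; minus A(h) gives 6.1104615834.
Divide by 2^2 − 1 = 3.
(4·2.0427117075 − 2.0603852466)/(4 − 1) = 2.0368205278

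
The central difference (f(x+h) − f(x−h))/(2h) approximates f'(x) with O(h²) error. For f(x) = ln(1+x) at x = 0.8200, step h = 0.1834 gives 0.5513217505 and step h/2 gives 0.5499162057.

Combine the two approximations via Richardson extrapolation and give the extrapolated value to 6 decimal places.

0.549448

Error is O(h^2); halving h shrinks it by 2^2 = 4.
Top: 4(0.5499162057) − (0.5513217505) = 1.6483430723
1.6483430723 ÷ 3 = 0.5494476908
Shift from A(h/2): −0.0004685149.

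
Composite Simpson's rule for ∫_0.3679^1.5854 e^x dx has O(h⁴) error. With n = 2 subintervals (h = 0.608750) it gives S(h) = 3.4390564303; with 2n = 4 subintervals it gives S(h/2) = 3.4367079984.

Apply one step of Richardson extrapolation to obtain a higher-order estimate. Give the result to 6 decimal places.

3.436551

Method order is 4; weight 2^4 = 16.
16*3.4367079984 − 3.4390564303 = 51.5482715441
Divide by 2^4 − 1 = 15.
Extrapolated: 51.5482715441 / 15 = 3.4365514363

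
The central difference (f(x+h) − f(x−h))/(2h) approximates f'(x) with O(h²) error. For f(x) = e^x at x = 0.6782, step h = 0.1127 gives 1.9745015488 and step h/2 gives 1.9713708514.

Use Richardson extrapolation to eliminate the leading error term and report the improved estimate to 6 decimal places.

The method has order 2: 2^2 = 4.
4 × 1.9713708514 − 1.9745015488 = 5.9109818568
Denominator 4 − 1 = 3.
5.9109818568 ÷ 3 = 1.9703272856
Correction |R − A(h/2)| = 1.044e-03; gap |A(h/2) − A(h)| = 3.131e-03.

1.970327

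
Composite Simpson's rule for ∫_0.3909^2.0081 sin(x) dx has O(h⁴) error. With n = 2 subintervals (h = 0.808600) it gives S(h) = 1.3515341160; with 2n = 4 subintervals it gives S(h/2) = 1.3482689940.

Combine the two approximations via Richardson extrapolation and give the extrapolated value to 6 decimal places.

r = 4: numerator weight 16, denominator 15.
2^4 × A(h/2) = 21.5723039040; minus A(h) gives 20.2207697880.
Denominator 16 − 1 = 15.
20.2207697880 ÷ 15 = 1.3480513192

1.348051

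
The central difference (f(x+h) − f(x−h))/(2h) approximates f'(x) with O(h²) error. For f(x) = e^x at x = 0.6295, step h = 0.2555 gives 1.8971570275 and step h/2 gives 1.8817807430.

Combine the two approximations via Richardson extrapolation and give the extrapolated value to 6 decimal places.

Leading term ∝ h^2; use weight 4 = 2^2.
Weighted: 7.5271229720 − 1.8971570275 = 5.6299659445
R = 5.6299659445/3 = 1.8766553148
Shift from A(h/2): −0.0051254282.

1.876655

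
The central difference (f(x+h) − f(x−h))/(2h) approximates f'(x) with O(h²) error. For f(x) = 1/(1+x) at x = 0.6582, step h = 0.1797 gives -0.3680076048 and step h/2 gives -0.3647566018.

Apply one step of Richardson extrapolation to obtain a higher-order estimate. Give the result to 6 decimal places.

-0.363673

Leading term ∝ h^2; use weight 4 = 2^2.
4×(-0.3647566018) = -1.4590264072; (-1.4590264072) − (-0.3680076048) = -1.0910188024
Denominator 4 − 1 = 3.
R = (-1.0910188024)/3 = -0.3636729341
Gap between inputs: 3.251e-03; correction applied: +0.0010836677.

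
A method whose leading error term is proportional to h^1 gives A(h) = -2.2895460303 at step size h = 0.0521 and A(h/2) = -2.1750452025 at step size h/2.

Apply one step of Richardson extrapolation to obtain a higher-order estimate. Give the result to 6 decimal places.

Leading term ∝ h^1; use weight 2 = 2^1.
Weighted: (-4.3500904050) − (-2.2895460303) = -2.0605443747
(2*(-2.1750452025) − (-2.2895460303))/(2 − 1) = -2.0605443747
Gap between inputs: 1.145e-01; correction applied: +0.1145008278.

-2.060544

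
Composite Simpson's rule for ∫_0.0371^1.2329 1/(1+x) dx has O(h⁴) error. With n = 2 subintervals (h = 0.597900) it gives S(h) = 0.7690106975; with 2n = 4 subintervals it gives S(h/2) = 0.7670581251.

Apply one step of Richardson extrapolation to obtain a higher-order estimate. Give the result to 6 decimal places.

Method order is 4; weight 2^4 = 16.
Weighted: 12.2729300016 − 0.7690106975 = 11.5039193041
Denominator 16 − 1 = 15.
Extrapolated: 11.5039193041 / 15 = 0.7669279536
Correction |R − A(h/2)| = 1.302e-04; gap |A(h/2) − A(h)| = 1.953e-03.

0.766928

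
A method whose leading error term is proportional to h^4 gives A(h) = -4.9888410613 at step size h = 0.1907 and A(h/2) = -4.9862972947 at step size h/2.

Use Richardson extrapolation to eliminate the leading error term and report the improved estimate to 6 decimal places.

-4.986128

r = 4, so 2^r = 16.
2^4 × A(h/2) = -79.7807567152; minus A(h) gives -74.7919156539.
(-74.7919156539) ÷ 15 = -4.9861277103
Shift from A(h/2): +0.0001695844.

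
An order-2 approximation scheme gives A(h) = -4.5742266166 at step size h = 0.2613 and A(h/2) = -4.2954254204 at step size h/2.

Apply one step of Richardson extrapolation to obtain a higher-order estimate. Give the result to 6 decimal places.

-4.202492

Method order is 2; weight 2^2 = 4.
2^2×A(h/2) = -17.1817016816; minus A(h) gives -12.6074750650.
Denominator 4 − 1 = 3.
So the Richardson estimate is -4.2024916883.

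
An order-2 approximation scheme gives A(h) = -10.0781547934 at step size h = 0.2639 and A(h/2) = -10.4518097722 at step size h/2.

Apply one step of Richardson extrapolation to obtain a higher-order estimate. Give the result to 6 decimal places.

Leading term ∝ h^2; use weight 4 = 2^2.
Top: 4(-10.4518097722) − (-10.0781547934) = -31.7290842954
R = (-31.7290842954)/3 = -10.5763614318

-10.576361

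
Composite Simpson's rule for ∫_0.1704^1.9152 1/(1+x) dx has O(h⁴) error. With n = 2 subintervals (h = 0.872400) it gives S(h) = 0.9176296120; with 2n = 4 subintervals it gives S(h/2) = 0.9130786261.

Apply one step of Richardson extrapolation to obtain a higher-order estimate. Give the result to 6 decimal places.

r = 4: numerator weight 16, denominator 15.
Numerator 16·A(h/2) − A(h) = 16·0.9130786261 − 0.9176296120 = 13.6916284056
Denominator 16 − 1 = 15.
So the Richardson estimate is 0.9127752270.
Correction |R − A(h/2)| = 3.034e-04; gap |A(h/2) − A(h)| = 4.551e-03.

0.912775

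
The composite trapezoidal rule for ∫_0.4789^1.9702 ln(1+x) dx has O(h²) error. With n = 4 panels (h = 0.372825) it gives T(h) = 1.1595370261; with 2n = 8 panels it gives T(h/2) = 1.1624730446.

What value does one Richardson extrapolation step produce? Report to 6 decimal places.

Error is O(h^2); halving h shrinks it by 2^2 = 4.
4 × 1.1624730446 = 4.6498921784; subtract 1.1595370261 → 3.4903551523
3.4903551523 ÷ 3 = 1.1634517174
Correction |R − A(h/2)| = 9.787e-04; gap |A(h/2) − A(h)| = 2.936e-03.

1.163452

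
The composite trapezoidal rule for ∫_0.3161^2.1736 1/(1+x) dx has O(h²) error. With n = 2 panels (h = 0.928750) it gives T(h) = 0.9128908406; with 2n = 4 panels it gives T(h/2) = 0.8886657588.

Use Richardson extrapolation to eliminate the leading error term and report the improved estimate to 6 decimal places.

0.880591

Leading term ∝ h^2; use weight 4 = 2^2.
A(h/2) − A(h) = 0.8886657588 − 0.9128908406 = -0.0242250818
Correction (A(h/2) − A(h))/(4 − 1) = (-0.0242250818)/3 = -0.0080750273
R = 0.8886657588 − 0.0080750273 = 0.8805907315
Shift from A(h/2): −0.0080750273.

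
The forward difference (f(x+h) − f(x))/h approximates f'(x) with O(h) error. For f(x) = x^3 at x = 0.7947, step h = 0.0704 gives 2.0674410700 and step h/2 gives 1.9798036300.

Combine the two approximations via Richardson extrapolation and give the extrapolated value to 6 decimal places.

1.892166

r = 1, so 2^r = 2.
2*1.9798036300 − 2.0674410700 = 1.8921661900
Denominator 2 − 1 = 1.
Result: 1.8921661900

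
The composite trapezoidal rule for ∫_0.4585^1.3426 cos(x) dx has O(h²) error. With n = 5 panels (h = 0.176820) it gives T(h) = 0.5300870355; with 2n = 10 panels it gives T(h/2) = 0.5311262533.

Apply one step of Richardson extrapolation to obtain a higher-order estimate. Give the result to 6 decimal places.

r = 2, so 2^r = 4.
2^2·A(h/2) = 2.1245050132; minus A(h) gives 1.5944179777.
Divide by 2^2 − 1 = 3.
Extrapolated: 1.5944179777 / 3 = 0.5314726592

0.531473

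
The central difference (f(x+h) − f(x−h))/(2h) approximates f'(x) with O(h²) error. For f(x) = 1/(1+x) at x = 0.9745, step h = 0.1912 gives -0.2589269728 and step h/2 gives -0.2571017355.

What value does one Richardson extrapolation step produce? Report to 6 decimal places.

Error is O(h^2); halving h shrinks it by 2^2 = 4.
4 × (-0.2571017355) = -1.0284069420; (-1.0284069420) − (-0.2589269728) = -0.7694799692
Extrapolated: (-0.7694799692) / 3 = -0.2564933231

-0.256493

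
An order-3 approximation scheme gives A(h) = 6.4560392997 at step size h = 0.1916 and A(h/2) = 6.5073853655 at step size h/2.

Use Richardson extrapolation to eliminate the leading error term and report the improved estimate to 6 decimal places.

r = 3: numerator weight 8, denominator 7.
Difference of the inputs: 6.5073853655 − 6.4560392997 = 0.0513460658
Divide by 2^3 − 1 = 7: 0.0513460658/7 = 0.0073351523
R = 6.5073853655 + 0.0073351523 = 6.5147205178

6.514721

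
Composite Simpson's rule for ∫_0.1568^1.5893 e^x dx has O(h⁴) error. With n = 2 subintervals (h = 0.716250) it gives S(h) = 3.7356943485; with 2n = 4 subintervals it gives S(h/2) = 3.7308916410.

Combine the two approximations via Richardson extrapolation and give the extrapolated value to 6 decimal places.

r = 4, so 2^r = 16.
16·3.7308916410 = 59.6942662560; subtract 3.7356943485 → 55.9585719075
(16·3.7308916410 − 3.7356943485)/(16 − 1) = 3.7305714605
Gap between inputs: 4.803e-03; correction applied: −0.0003201805.

3.730571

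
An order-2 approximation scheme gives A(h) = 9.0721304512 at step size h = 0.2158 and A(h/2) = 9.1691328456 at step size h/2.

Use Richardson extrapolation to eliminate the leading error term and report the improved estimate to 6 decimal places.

The method has order 2: 2^2 = 4.
Numerator 4×A(h/2) − A(h) = 4×9.1691328456 − 9.0721304512 = 27.6044009312
Divide by 2^2 − 1 = 3.
Result: 9.2014669771
Correction |R − A(h/2)| = 3.233e-02; gap |A(h/2) − A(h)| = 9.700e-02.

9.201467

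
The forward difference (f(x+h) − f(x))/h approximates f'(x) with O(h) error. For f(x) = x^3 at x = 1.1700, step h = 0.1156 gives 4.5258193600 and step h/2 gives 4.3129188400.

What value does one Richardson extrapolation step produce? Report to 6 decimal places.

4.100018

The method has order 1: 2^1 = 2.
A(h/2) − A(h) = 4.3129188400 − 4.5258193600 = -0.2129005200
Correction (A(h/2) − A(h))/(2 − 1) = (-0.2129005200)/1 = -0.2129005200
R = A(h/2) + (A(h/2) − A(h))/1 = 4.3129188400 − 0.2129005200 = 4.1000183200
Correction |R − A(h/2)| = 2.129e-01; gap |A(h/2) − A(h)| = 2.129e-01.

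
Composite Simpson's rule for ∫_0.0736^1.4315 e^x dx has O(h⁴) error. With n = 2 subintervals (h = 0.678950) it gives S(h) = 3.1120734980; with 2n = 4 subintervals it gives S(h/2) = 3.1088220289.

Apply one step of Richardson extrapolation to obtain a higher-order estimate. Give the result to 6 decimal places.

3.108605

With r = 4 the leading error scales as h^4, so the weight is 2^4 = 16.
16 × 3.1088220289 − 3.1120734980 = 46.6290789644
(16 × 3.1088220289 − 3.1120734980)/(16 − 1) = 3.1086052643
Gap between inputs: 3.251e-03; correction applied: −0.0002167646.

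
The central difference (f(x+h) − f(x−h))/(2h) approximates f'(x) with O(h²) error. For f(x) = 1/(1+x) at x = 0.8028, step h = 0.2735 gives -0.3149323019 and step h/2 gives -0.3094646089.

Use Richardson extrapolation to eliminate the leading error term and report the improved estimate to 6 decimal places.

-0.307642

With r = 2 the leading error scales as h^2, so the weight is 2^2 = 4.
4*(-0.3094646089) − (-0.3149323019) = -0.9229261337
Extrapolated: (-0.9229261337) / 3 = -0.3076420446
Shift from A(h/2): +0.0018225643.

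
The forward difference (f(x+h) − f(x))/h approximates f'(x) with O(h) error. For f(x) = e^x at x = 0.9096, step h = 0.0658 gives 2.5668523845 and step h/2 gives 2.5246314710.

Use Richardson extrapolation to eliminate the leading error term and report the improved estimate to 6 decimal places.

2.482411

Leading term ∝ h^1; use weight 2 = 2^1.
2×2.5246314710 = 5.0492629420; subtract 2.5668523845 → 2.4824105575
Denominator 2 − 1 = 1.
2.4824105575 ÷ 1 = 2.4824105575
Correction |R − A(h/2)| = 4.222e-02; gap |A(h/2) − A(h)| = 4.222e-02.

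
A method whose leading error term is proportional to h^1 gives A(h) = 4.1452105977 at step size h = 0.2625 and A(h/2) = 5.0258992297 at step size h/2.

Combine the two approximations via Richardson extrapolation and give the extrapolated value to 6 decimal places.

The method has order 1: 2^1 = 2.
Numerator 2 × A(h/2) − A(h) = 2 × 5.0258992297 − 4.1452105977 = 5.9065878617
Divide by 2^1 − 1 = 1.
Result: 5.9065878617
Gap between inputs: 8.807e-01; correction applied: +0.8806886320.

5.906588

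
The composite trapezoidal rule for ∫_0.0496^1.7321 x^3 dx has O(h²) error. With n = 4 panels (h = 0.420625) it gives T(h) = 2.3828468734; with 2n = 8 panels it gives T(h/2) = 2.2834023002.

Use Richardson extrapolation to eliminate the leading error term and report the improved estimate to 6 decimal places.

2.250254

r = 2: numerator weight 4, denominator 3.
4·2.2834023002 = 9.1336092008; 9.1336092008 − 2.3828468734 = 6.7507623274
R = 6.7507623274/3 = 2.2502541091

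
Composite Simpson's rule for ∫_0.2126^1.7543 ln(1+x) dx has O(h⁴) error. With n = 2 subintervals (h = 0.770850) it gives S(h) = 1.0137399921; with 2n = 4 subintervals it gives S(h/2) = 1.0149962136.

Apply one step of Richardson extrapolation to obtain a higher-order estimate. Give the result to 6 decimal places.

r = 4: numerator weight 16, denominator 15.
Difference of the inputs: 1.0149962136 − 1.0137399921 = 0.0012562215
Correction (A(h/2) − A(h))/(16 − 1) = 0.0012562215/15 = 0.0000837481
R = 1.0149962136 + 0.0000837481 = 1.0150799617
Gap between inputs: 1.256e-03; correction applied: +0.0000837481.

1.015080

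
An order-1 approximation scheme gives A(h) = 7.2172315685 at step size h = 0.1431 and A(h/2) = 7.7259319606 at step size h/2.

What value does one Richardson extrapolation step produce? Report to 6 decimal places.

Order 1 gives 2^r = 2 and 2^r − 1 = 1.
2·7.7259319606 = 15.4518639212; 15.4518639212 − 7.2172315685 = 8.2346323527
Extrapolated: 8.2346323527 / 1 = 8.2346323527

8.234632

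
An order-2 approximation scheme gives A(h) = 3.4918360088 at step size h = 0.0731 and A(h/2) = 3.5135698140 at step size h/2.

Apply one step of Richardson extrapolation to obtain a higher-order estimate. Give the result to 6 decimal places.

Method order is 2; weight 2^2 = 4.
Top: 4(3.5135698140) − (3.4918360088) = 10.5624432472
Extrapolated: 10.5624432472 / 3 = 3.5208144157

3.520814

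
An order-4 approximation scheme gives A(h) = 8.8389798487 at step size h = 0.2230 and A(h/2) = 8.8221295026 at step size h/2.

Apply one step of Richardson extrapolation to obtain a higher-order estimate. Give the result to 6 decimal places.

8.821006

Leading term ∝ h^4; use weight 16 = 2^4.
2^4·A(h/2) = 141.1540720416; minus A(h) gives 132.3150921929.
(16·8.8221295026 − 8.8389798487)/(16 − 1) = 8.8210061462
Shift from A(h/2): −0.0011233564.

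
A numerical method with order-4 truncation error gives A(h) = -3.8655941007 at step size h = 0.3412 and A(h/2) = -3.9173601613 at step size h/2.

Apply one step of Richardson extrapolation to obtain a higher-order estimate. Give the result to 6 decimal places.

Order 4 gives 2^r = 16 and 2^r − 1 = 15.
2^4·A(h/2) = -62.6777625808; minus A(h) gives -58.8121684801.
Divide by 2^4 − 1 = 15.
Result: -3.9208112320
Gap between inputs: 5.177e-02; correction applied: −0.0034510707.

-3.920811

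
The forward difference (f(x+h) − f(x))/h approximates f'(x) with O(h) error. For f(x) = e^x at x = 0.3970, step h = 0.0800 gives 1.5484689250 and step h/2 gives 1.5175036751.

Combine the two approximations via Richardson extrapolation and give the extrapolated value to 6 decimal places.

1.486538

Error is O(h^1); halving h shrinks it by 2^1 = 2.
Numerator 2*A(h/2) − A(h) = 2*1.5175036751 − 1.5484689250 = 1.4865384252
Denominator 2 − 1 = 1.
Extrapolated: 1.4865384252 / 1 = 1.4865384252
Shift from A(h/2): −0.0309652499.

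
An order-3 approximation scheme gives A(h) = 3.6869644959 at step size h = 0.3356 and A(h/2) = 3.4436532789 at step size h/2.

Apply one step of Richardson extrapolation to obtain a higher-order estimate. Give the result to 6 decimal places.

3.408895

Error is O(h^3); halving h shrinks it by 2^3 = 8.
Weighted: 27.5492262312 − 3.6869644959 = 23.8622617353
Divide by 2^3 − 1 = 7.
(8*3.4436532789 − 3.6869644959)/(8 − 1) = 3.4088945336
Shift from A(h/2): −0.0347587453.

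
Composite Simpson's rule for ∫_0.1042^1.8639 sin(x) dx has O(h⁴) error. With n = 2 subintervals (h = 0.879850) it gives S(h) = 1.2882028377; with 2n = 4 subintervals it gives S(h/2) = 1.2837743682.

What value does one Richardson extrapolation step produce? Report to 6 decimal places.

1.283479

Error is O(h^4); halving h shrinks it by 2^4 = 16.
16 × 1.2837743682 = 20.5403898912; 20.5403898912 − 1.2882028377 = 19.2521870535
19.2521870535 ÷ 15 = 1.2834791369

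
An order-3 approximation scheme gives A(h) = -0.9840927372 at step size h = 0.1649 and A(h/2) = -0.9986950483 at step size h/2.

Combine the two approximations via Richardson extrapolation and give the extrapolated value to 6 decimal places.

Leading term ∝ h^3; use weight 8 = 2^3.
Top: 8(-0.9986950483) − (-0.9840927372) = -7.0054676492
(8*(-0.9986950483) − (-0.9840927372))/(8 − 1) = -1.0007810927

-1.000781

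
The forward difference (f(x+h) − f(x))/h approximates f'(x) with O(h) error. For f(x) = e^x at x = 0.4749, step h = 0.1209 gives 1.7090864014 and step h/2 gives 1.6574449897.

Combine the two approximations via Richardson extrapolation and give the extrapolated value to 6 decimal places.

1.605804

r = 1, so 2^r = 2.
2 × 1.6574449897 − 1.7090864014 = 1.6058035780
Divide by 2^1 − 1 = 1.
R = 1.6058035780/1 = 1.6058035780
Gap between inputs: 5.164e-02; correction applied: −0.0516414117.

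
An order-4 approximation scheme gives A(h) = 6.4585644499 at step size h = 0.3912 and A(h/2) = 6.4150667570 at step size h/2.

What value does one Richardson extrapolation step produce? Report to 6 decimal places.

6.412167

The method has order 4: 2^4 = 16.
16*6.4150667570 = 102.6410681120; subtract 6.4585644499 → 96.1825036621
Divide by 2^4 − 1 = 15.
96.1825036621 ÷ 15 = 6.4121669108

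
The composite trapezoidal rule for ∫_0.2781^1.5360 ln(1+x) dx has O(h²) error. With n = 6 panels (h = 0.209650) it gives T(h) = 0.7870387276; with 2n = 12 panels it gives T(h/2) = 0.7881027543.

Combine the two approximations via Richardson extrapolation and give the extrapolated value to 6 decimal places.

Order 2 gives 2^r = 4 and 2^r − 1 = 3.
Top: 4(0.7881027543) − (0.7870387276) = 2.3653722896
R = 2.3653722896/3 = 0.7884574299

0.788457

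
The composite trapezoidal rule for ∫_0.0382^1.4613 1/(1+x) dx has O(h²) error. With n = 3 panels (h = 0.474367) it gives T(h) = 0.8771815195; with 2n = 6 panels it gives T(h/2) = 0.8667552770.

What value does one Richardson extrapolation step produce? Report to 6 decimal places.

Leading term ∝ h^2; use weight 4 = 2^2.
4 × 0.8667552770 = 3.4670211080; 3.4670211080 − 0.8771815195 = 2.5898395885
(4 × 0.8667552770 − 0.8771815195)/(4 − 1) = 0.8632798628
Shift from A(h/2): −0.0034754142.

0.863280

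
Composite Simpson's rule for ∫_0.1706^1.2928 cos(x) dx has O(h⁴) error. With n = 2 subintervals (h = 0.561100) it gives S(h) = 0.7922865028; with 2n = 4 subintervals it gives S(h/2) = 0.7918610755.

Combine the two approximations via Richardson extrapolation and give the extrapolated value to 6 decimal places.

With r = 4 the leading error scales as h^4, so the weight is 2^4 = 16.
16·0.7918610755 − 0.7922865028 = 11.8774907052
11.8774907052 ÷ 15 = 0.7918327137

0.791833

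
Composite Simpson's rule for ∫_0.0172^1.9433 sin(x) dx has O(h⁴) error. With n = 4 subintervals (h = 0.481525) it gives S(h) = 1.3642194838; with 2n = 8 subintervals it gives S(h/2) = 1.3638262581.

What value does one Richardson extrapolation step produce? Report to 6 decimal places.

Error is O(h^4); halving h shrinks it by 2^4 = 16.
16×1.3638262581 = 21.8212201296; subtract 1.3642194838 → 20.4570006458
Denominator 16 − 1 = 15.
Result: 1.3638000431

1.363800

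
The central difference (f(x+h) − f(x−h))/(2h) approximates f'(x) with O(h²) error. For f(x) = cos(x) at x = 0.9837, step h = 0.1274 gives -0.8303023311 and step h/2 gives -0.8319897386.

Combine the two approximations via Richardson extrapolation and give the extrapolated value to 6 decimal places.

Method order is 2; weight 2^2 = 4.
Weighted: (-3.3279589544) − (-0.8303023311) = -2.4976566233
Denominator 4 − 1 = 3.
So the Richardson estimate is -0.8325522078.

-0.832552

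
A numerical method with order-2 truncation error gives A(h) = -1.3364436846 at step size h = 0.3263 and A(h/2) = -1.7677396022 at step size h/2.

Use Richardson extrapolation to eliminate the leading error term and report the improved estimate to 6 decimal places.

r = 2: numerator weight 4, denominator 3.
4×(-1.7677396022) = -7.0709584088; subtract (-1.3364436846) → -5.7345147242
Divide by 2^2 − 1 = 3.
Extrapolated: (-5.7345147242) / 3 = -1.9115049081

-1.911505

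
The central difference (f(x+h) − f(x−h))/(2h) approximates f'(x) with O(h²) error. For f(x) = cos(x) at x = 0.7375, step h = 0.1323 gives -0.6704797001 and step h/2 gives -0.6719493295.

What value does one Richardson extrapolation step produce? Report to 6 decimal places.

-0.672439

With r = 2 the leading error scales as h^2, so the weight is 2^2 = 4.
A(h/2) − A(h) = -0.6719493295 − (-0.6704797001) = -0.0014696294
Correction (A(h/2) − A(h))/(4 − 1) = (-0.0014696294)/3 = -0.0004898765
R = A(h/2) + (A(h/2) − A(h))/3 = -0.6719493295 − 0.0004898765 = -0.6724392060
Shift from A(h/2): −0.0004898765.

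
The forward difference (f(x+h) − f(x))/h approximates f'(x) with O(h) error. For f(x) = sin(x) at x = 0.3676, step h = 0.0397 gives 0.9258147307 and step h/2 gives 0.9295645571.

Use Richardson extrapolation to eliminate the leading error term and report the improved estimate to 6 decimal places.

0.933314

r = 1, so 2^r = 2.
2·0.9295645571 = 1.8591291142; subtract 0.9258147307 → 0.9333143835
Divide by 2^1 − 1 = 1.
(2·0.9295645571 − 0.9258147307)/(2 − 1) = 0.9333143835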